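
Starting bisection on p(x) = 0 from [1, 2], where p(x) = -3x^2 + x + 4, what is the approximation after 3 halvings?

1.375

p(1.5) = -1.25 < 0, so the root lies in [1, 1.5]
p(1.25) = 0.5625 > 0, so the root lies in [1.25, 1.5]
p(1.375) = -0.296875 < 0, so the root lies in [1.25, 1.375]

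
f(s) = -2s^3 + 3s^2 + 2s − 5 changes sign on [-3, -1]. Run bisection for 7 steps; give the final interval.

f(-2) = 19 > 0, so the root lies in [-2, -1]
f(-1.5) = 5.5 > 0, so the root lies in [-1.5, -1]
f(-1.25) = 1.09375 > 0, so the root lies in [-1.25, -1]
f(-1.125) = -0.6055 < 0, so the root lies in [-1.25, -1.125]
f(-1.1875) = 0.2046 > 0, so the root lies in [-1.1875, -1.125]
f(-1.15625) = -0.2101 < 0, so the root lies in [-1.1875, -1.15625]
f(-1.171875) = -0.0052 < 0, so the root lies in [-1.1875, -1.171875]

[-1.1875, -1.171875]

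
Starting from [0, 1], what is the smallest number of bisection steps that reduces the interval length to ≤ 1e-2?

Width after n steps is 1/2^n. Need 2^n ≥ 1/1e-2 = 100.
2^6 = 64 < 100 ≤ 2^7 = 128, so n = 7.

7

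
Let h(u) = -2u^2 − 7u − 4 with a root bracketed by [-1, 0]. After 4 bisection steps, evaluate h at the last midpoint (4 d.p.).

-0.1328

midpoint -0.5: h = -1 < 0 → [-1, -0.5]
midpoint -0.75: h = 0.125 > 0 → [-0.75, -0.5]
midpoint -0.625: h = -0.40625 < 0 → [-0.75, -0.625]
midpoint -0.6875: h = -0.1328 < 0 → [-0.75, -0.6875]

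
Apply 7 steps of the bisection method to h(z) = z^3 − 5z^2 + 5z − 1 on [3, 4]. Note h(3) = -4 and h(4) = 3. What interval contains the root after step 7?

z = 3.5 gives h = -1.875, negative; keep [3.5, 4]
z = 3.75 gives h = 0.171875, positive; keep [3.5, 3.75]
z = 3.625 gives h = -0.943359, negative; keep [3.625, 3.75]
z = 3.6875 gives h = -0.4094, negative; keep [3.6875, 3.75]
z = 3.71875 gives h = -0.1248, negative; keep [3.71875, 3.75]
z = 3.734375 gives h = 0.022, positive; keep [3.71875, 3.734375]
z = 3.7265625 gives h = -0.0518, negative; keep [3.7265625, 3.734375]

[3.7265625, 3.734375]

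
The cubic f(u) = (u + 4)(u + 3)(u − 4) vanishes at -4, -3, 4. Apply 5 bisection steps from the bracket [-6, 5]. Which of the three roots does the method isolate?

f(-0.5) = -39.375 < 0, so the root lies in [-0.5, 5]
f(2.25) = -57.421875 < 0, so the root lies in [2.25, 5]
f(3.625) = -18.943359 < 0, so the root lies in [3.625, 5]
f(4.3125) = 18.9954 > 0, so the root lies in [3.625, 4.3125]
f(3.96875) = -1.7354 < 0, so the root lies in [3.96875, 4.3125]

4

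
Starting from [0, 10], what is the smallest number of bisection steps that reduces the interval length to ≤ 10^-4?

Width after n steps is 10/2^n. Need 2^n ≥ 10/10^-4 = 100000.
2^16 = 65536 < 100000 ≤ 2^17 = 131072, so n = 17.

17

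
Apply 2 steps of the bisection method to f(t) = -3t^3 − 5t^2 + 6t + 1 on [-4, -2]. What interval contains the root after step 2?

[-2.5, -2]

m = -3, f(m) = 19 (+); new bracket [-3, -2]
m = -2.5, f(m) = 1.625 (+); new bracket [-2.5, -2]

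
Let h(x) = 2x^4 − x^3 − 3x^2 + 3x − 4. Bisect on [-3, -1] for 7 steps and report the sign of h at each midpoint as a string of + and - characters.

+-++-++

m = -2, h(m) = 18 (+); new bracket [-2, -1]
m = -1.5, h(m) = -1.75 (−); new bracket [-2, -1.5]
m = -1.75, h(m) = 5.679688 (+); new bracket [-1.75, -1.5]
m = -1.625, h(m) = 1.4399 (+); new bracket [-1.625, -1.5]
m = -1.5625, h(m) = -0.2761 (−); new bracket [-1.625, -1.5625]
m = -1.59375, h(m) = 0.5504 (+); new bracket [-1.59375, -1.5625]
m = -1.578125, h(m) = 0.1294 (+); new bracket [-1.578125, -1.5625]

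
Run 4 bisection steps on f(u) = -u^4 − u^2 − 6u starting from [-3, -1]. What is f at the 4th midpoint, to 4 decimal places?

m = -2, f(m) = -8 (−); new bracket [-2, -1]
m = -1.5, f(m) = 1.6875 (+); new bracket [-2, -1.5]
m = -1.75, f(m) = -1.941406 (−); new bracket [-1.75, -1.5]
m = -1.625, f(m) = 0.1365 (+); new bracket [-1.75, -1.625]

0.1365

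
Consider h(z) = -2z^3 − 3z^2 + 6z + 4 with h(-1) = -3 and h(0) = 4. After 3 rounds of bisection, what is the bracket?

[-0.625, -0.5]

z = -0.5 gives h = 0.5, positive; keep [-1, -0.5]
z = -0.75 gives h = -1.34375, negative; keep [-0.75, -0.5]
z = -0.625 gives h = -0.433594, negative; keep [-0.625, -0.5]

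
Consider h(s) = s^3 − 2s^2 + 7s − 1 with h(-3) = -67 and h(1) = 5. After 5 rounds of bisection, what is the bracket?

[0.125, 0.25]

midpoint -1: h = -11 < 0 → [-1, 1]
midpoint 0: h = -1 < 0 → [0, 1]
midpoint 0.5: h = 2.125 > 0 → [0, 0.5]
midpoint 0.25: h = 0.6406 > 0 → [0, 0.25]
midpoint 0.125: h = -0.1543 < 0 → [0.125, 0.25]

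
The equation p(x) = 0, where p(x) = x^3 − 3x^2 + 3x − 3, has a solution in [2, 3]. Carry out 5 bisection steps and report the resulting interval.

p(2.5) = 1.375 > 0, so the root lies in [2, 2.5]
p(2.25) = -0.046875 < 0, so the root lies in [2.25, 2.5]
p(2.375) = 0.599609 > 0, so the root lies in [2.25, 2.375]
p(2.3125) = 0.261 > 0, so the root lies in [2.25, 2.3125]
p(2.28125) = 0.1033 > 0, so the root lies in [2.25, 2.28125]

[2.25, 2.28125]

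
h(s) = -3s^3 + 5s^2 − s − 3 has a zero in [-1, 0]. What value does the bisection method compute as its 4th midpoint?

midpoint -0.5: h = -0.875 < 0 → [-1, -0.5]
midpoint -0.75: h = 1.828125 > 0 → [-0.75, -0.5]
midpoint -0.625: h = 0.310547 > 0 → [-0.625, -0.5]
midpoint -0.5625: h = -0.3215 < 0 → [-0.625, -0.5625]

-0.5625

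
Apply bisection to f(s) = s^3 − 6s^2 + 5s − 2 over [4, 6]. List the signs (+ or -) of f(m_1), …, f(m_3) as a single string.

m = 5, f(m) = -2 (−); new bracket [5, 6]
m = 5.5, f(m) = 10.375 (+); new bracket [5, 5.5]
m = 5.25, f(m) = 3.578125 (+); new bracket [5, 5.25]

-++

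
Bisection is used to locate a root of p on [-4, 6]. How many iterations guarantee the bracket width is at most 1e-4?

Width after n steps is 10/2^n. Need 2^n ≥ 10/1e-4 = 100000.
2^16 = 65536 < 100000 ≤ 2^17 = 131072, so n = 17.

17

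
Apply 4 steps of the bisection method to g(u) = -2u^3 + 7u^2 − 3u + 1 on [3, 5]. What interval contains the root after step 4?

[3, 3.125]

midpoint 4: g = -27 < 0 → [3, 4]
midpoint 3.5: g = -9.5 < 0 → [3, 3.5]
midpoint 3.25: g = -3.46875 < 0 → [3, 3.25]
midpoint 3.125: g = -1.0508 < 0 → [3, 3.125]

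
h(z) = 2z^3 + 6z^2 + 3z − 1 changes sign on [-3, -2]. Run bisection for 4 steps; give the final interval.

[-2.25, -2.1875]

midpoint -2.5: h = -2.25 < 0 → [-2.5, -2]
midpoint -2.25: h = -0.15625 < 0 → [-2.25, -2]
midpoint -2.125: h = 0.527344 > 0 → [-2.25, -2.125]
midpoint -2.1875: h = 0.2134 > 0 → [-2.25, -2.1875]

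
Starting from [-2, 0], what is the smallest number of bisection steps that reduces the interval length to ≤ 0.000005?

Width after n steps is 2/2^n. Need 2^n ≥ 2/0.000005 = 400000.
2^18 = 262144 < 400000 ≤ 2^19 = 524288, so n = 19.

19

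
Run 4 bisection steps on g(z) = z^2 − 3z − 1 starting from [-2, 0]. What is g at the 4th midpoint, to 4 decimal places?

0.2656

midpoint -1: g = 3 > 0 → [-1, 0]
midpoint -0.5: g = 0.75 > 0 → [-0.5, 0]
midpoint -0.25: g = -0.1875 < 0 → [-0.5, -0.25]
midpoint -0.375: g = 0.2656 > 0 → [-0.375, -0.25]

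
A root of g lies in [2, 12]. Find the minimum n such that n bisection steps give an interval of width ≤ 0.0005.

15

Width after n steps is 10/2^n. Need 2^n ≥ 10/0.0005 = 20000.
2^14 = 16384 < 20000 ≤ 2^15 = 32768, so n = 15.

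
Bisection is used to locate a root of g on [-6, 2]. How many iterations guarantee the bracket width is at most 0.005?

11

Width after n steps is 8/2^n. Need 2^n ≥ 8/0.005 = 1600.
2^10 = 1024 < 1600 ≤ 2^11 = 2048, so n = 11.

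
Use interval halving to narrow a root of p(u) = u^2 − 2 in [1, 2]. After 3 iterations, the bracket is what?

p(1.5) = 0.25 > 0, so the root lies in [1, 1.5]
p(1.25) = -0.4375 < 0, so the root lies in [1.25, 1.5]
p(1.375) = -0.109375 < 0, so the root lies in [1.375, 1.5]

[1.375, 1.5]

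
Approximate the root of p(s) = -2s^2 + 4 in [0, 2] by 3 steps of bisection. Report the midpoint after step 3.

1.25

m = 1, p(m) = 2 (+); new bracket [1, 2]
m = 1.5, p(m) = -0.5 (−); new bracket [1, 1.5]
m = 1.25, p(m) = 0.875 (+); new bracket [1.25, 1.5]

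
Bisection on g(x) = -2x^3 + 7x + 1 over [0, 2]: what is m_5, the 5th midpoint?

m = 1, g(m) = 6 (+); new bracket [1, 2]
m = 1.5, g(m) = 4.75 (+); new bracket [1.5, 2]
m = 1.75, g(m) = 2.53125 (+); new bracket [1.75, 2]
m = 1.875, g(m) = 0.9414 (+); new bracket [1.875, 2]
m = 1.9375, g(m) = 0.0161 (+); new bracket [1.9375, 2]

1.9375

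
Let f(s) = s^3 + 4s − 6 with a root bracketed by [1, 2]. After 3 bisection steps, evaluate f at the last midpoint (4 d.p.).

midpoint 1.5: f = 3.375 > 0 → [1, 1.5]
midpoint 1.25: f = 0.953125 > 0 → [1, 1.25]
midpoint 1.125: f = -0.076172 < 0 → [1.125, 1.25]

-0.0762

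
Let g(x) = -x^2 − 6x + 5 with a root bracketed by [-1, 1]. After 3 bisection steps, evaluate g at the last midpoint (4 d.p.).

x = 0 gives g = 5, positive; keep [0, 1]
x = 0.5 gives g = 1.75, positive; keep [0.5, 1]
x = 0.75 gives g = -0.0625, negative; keep [0.5, 0.75]

-0.0625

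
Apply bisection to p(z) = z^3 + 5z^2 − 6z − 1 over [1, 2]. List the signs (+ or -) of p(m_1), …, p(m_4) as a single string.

+++-

m = 1.5, p(m) = 4.625 (+); new bracket [1, 1.5]
m = 1.25, p(m) = 1.265625 (+); new bracket [1, 1.25]
m = 1.125, p(m) = 0.001953 (+); new bracket [1, 1.125]
m = 1.0625, p(m) = -0.531 (−); new bracket [1.0625, 1.125]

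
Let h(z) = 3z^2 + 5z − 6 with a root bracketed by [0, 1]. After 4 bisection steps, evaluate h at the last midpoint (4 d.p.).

z = 0.5 gives h = -2.75, negative; keep [0.5, 1]
z = 0.75 gives h = -0.5625, negative; keep [0.75, 1]
z = 0.875 gives h = 0.671875, positive; keep [0.75, 0.875]
z = 0.8125 gives h = 0.043, positive; keep [0.75, 0.8125]

0.0430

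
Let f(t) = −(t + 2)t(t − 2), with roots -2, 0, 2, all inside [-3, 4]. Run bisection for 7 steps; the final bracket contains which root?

2

midpoint 0.5: f = 1.875 > 0 → [0.5, 4]
midpoint 2.25: f = -2.390625 < 0 → [0.5, 2.25]
midpoint 1.375: f = 2.900391 > 0 → [1.375, 2.25]
midpoint 1.8125: f = 1.2957 > 0 → [1.8125, 2.25]
midpoint 2.03125: f = -0.2559 < 0 → [1.8125, 2.03125]
midpoint 1.921875: f = 0.5889 > 0 → [1.921875, 2.03125]
midpoint 1.9765625: f = 0.1842 > 0 → [1.9765625, 2.03125]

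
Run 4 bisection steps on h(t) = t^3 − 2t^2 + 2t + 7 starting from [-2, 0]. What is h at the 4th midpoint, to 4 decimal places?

0.7949

h(-1) = 2 > 0, so the root lies in [-2, -1]
h(-1.5) = -3.875 < 0, so the root lies in [-1.5, -1]
h(-1.25) = -0.578125 < 0, so the root lies in [-1.25, -1]
h(-1.125) = 0.7949 > 0, so the root lies in [-1.25, -1.125]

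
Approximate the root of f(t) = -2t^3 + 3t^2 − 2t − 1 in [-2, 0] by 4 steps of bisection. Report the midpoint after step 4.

-0.375

m = -1, f(m) = 6 (+); new bracket [-1, 0]
m = -0.5, f(m) = 1 (+); new bracket [-0.5, 0]
m = -0.25, f(m) = -0.28125 (−); new bracket [-0.5, -0.25]
m = -0.375, f(m) = 0.2773 (+); new bracket [-0.375, -0.25]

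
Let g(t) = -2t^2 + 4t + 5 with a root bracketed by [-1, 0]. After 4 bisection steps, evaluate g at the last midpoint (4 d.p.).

0.4297

m = -0.5, g(m) = 2.5 (+); new bracket [-1, -0.5]
m = -0.75, g(m) = 0.875 (+); new bracket [-1, -0.75]
m = -0.875, g(m) = -0.03125 (−); new bracket [-0.875, -0.75]
m = -0.8125, g(m) = 0.4297 (+); new bracket [-0.875, -0.8125]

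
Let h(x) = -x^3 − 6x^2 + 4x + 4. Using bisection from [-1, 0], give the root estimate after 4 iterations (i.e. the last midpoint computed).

m = -0.5, h(m) = 0.625 (+); new bracket [-1, -0.5]
m = -0.75, h(m) = -1.953125 (−); new bracket [-0.75, -0.5]
m = -0.625, h(m) = -0.599609 (−); new bracket [-0.625, -0.5]
m = -0.5625, h(m) = 0.0295 (+); new bracket [-0.625, -0.5625]

-0.5625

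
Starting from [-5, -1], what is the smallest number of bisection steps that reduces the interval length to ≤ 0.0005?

Width after n steps is 4/2^n. Need 2^n ≥ 4/0.0005 = 8000.
2^12 = 4096 < 8000 ≤ 2^13 = 8192, so n = 13.

13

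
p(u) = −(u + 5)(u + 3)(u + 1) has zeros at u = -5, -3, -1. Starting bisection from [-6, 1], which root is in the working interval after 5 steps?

-1

p(-2.5) = 1.875 > 0, so the root lies in [-2.5, 1]
p(-0.75) = -2.390625 < 0, so the root lies in [-2.5, -0.75]
p(-1.625) = 2.900391 > 0, so the root lies in [-1.625, -0.75]
p(-1.1875) = 1.2957 > 0, so the root lies in [-1.1875, -0.75]
p(-0.96875) = -0.2559 < 0, so the root lies in [-1.1875, -0.96875]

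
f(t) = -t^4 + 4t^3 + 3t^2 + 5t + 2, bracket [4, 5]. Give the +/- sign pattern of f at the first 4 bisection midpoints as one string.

++-+

midpoint 4.5: f = 39.6875 > 0 → [4.5, 5]
midpoint 4.75: f = 13.058594 > 0 → [4.75, 5]
midpoint 4.875: f = -3.703369 < 0 → [4.75, 4.875]
midpoint 4.8125: f = 4.9831 > 0 → [4.8125, 4.875]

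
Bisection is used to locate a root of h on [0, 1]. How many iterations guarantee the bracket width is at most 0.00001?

Width after n steps is 1/2^n. Need 2^n ≥ 1/0.00001 = 100000.
2^16 = 65536 < 100000 ≤ 2^17 = 131072, so n = 17.

17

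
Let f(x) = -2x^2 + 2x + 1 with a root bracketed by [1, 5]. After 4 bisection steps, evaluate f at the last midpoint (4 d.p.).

m = 3, f(m) = -11 (−); new bracket [1, 3]
m = 2, f(m) = -3 (−); new bracket [1, 2]
m = 1.5, f(m) = -0.5 (−); new bracket [1, 1.5]
m = 1.25, f(m) = 0.375 (+); new bracket [1.25, 1.5]

0.3750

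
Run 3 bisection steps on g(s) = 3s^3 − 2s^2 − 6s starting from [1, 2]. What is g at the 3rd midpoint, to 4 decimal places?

m = 1.5, g(m) = -3.375 (−); new bracket [1.5, 2]
m = 1.75, g(m) = -0.546875 (−); new bracket [1.75, 2]
m = 1.875, g(m) = 1.494141 (+); new bracket [1.75, 1.875]

1.4941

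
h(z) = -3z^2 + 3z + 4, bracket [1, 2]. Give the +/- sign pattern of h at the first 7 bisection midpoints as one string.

midpoint 1.5: h = 1.75 > 0 → [1.5, 2]
midpoint 1.75: h = 0.0625 > 0 → [1.75, 2]
midpoint 1.875: h = -0.921875 < 0 → [1.75, 1.875]
midpoint 1.8125: h = -0.418 < 0 → [1.75, 1.8125]
midpoint 1.78125: h = -0.1748 < 0 → [1.75, 1.78125]
midpoint 1.765625: h = -0.0554 < 0 → [1.75, 1.765625]
midpoint 1.7578125: h = 0.0037 > 0 → [1.7578125, 1.765625]

++----+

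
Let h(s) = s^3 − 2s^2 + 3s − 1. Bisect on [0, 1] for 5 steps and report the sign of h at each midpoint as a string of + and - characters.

+--+-

m = 0.5, h(m) = 0.125 (+); new bracket [0, 0.5]
m = 0.25, h(m) = -0.359375 (−); new bracket [0.25, 0.5]
m = 0.375, h(m) = -0.103516 (−); new bracket [0.375, 0.5]
m = 0.4375, h(m) = 0.0134 (+); new bracket [0.375, 0.4375]
m = 0.40625, h(m) = -0.0443 (−); new bracket [0.40625, 0.4375]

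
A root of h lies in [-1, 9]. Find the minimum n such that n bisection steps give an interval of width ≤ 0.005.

11

Width after n steps is 10/2^n. Need 2^n ≥ 10/0.005 = 2000.
2^10 = 1024 < 2000 ≤ 2^11 = 2048, so n = 11.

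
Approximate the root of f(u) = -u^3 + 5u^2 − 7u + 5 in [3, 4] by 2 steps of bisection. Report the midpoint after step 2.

m = 3.5, f(m) = -1.125 (−); new bracket [3, 3.5]
m = 3.25, f(m) = 0.734375 (+); new bracket [3.25, 3.5]

3.25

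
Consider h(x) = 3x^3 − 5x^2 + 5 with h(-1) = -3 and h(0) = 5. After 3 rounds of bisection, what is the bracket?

[-0.875, -0.75]

m = -0.5, h(m) = 3.375 (+); new bracket [-1, -0.5]
m = -0.75, h(m) = 0.921875 (+); new bracket [-1, -0.75]
m = -0.875, h(m) = -0.837891 (−); new bracket [-0.875, -0.75]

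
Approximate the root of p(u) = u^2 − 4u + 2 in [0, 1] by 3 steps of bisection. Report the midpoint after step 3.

u = 0.5 gives p = 0.25, positive; keep [0.5, 1]
u = 0.75 gives p = -0.4375, negative; keep [0.5, 0.75]
u = 0.625 gives p = -0.109375, negative; keep [0.5, 0.625]

0.625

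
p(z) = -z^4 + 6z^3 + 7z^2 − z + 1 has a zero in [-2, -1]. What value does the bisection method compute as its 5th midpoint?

-1.21875

z = -1.5 gives p = -7.0625, negative; keep [-1.5, -1]
z = -1.25 gives p = -0.972656, negative; keep [-1.25, -1]
z = -1.125 gives p = 0.8396, positive; keep [-1.25, -1.125]
z = -1.1875 gives p = 0.0227, positive; keep [-1.25, -1.1875]
z = -1.21875 gives p = -0.4517, negative; keep [-1.21875, -1.1875]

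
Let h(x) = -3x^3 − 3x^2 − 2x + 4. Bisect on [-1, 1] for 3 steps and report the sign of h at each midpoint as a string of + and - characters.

midpoint 0: h = 4 > 0 → [0, 1]
midpoint 0.5: h = 1.875 > 0 → [0.5, 1]
midpoint 0.75: h = -0.453125 < 0 → [0.5, 0.75]

++-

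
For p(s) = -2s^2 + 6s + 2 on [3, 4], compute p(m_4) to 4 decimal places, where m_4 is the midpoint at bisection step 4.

-0.0703

p(3.5) = -1.5 < 0, so the root lies in [3, 3.5]
p(3.25) = 0.375 > 0, so the root lies in [3.25, 3.5]
p(3.375) = -0.53125 < 0, so the root lies in [3.25, 3.375]
p(3.3125) = -0.0703 < 0, so the root lies in [3.25, 3.3125]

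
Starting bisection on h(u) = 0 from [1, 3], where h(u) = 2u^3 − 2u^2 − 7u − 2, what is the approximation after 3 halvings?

2.75

midpoint 2: h = -8 < 0 → [2, 3]
midpoint 2.5: h = -0.75 < 0 → [2.5, 3]
midpoint 2.75: h = 5.21875 > 0 → [2.5, 2.75]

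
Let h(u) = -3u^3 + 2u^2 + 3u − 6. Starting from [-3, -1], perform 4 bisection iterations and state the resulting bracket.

u = -2 gives h = 20, positive; keep [-2, -1]
u = -1.5 gives h = 4.125, positive; keep [-1.5, -1]
u = -1.25 gives h = -0.765625, negative; keep [-1.5, -1.25]
u = -1.375 gives h = 1.4551, positive; keep [-1.375, -1.25]

[-1.375, -1.25]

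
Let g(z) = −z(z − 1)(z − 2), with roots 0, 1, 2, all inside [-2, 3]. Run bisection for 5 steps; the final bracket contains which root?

midpoint 0.5: g = -0.375 < 0 → [-2, 0.5]
midpoint -0.75: g = 3.609375 > 0 → [-0.75, 0.5]
midpoint -0.125: g = 0.298828 > 0 → [-0.125, 0.5]
midpoint 0.1875: g = -0.2761 < 0 → [-0.125, 0.1875]
midpoint 0.03125: g = -0.0596 < 0 → [-0.125, 0.03125]

0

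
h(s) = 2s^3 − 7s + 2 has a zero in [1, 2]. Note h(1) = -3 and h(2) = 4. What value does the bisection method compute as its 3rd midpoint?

h(1.5) = -1.75 < 0, so the root lies in [1.5, 2]
h(1.75) = 0.46875 > 0, so the root lies in [1.5, 1.75]
h(1.625) = -0.792969 < 0, so the root lies in [1.625, 1.75]

1.625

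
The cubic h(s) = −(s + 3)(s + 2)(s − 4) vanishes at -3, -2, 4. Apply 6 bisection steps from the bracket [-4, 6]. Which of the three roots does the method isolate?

4

m = 1, h(m) = 36 (+); new bracket [1, 6]
m = 3.5, h(m) = 17.875 (+); new bracket [3.5, 6]
m = 4.75, h(m) = -39.234375 (−); new bracket [3.5, 4.75]
m = 4.125, h(m) = -5.4551 (−); new bracket [3.5, 4.125]
m = 3.8125, h(m) = 7.4246 (+); new bracket [3.8125, 4.125]
m = 3.96875, h(m) = 1.2998 (+); new bracket [3.96875, 4.125]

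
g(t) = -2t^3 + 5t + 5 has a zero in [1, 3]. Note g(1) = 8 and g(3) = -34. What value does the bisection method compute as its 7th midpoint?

g(2) = -1 < 0, so the root lies in [1, 2]
g(1.5) = 5.75 > 0, so the root lies in [1.5, 2]
g(1.75) = 3.03125 > 0, so the root lies in [1.75, 2]
g(1.875) = 1.1914 > 0, so the root lies in [1.875, 2]
g(1.9375) = 0.1411 > 0, so the root lies in [1.9375, 2]
g(1.96875) = -0.4179 < 0, so the root lies in [1.9375, 1.96875]
g(1.953125) = -0.1355 < 0, so the root lies in [1.9375, 1.953125]

1.953125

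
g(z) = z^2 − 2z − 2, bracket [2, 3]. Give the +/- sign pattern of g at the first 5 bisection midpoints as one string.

-+---

m = 2.5, g(m) = -0.75 (−); new bracket [2.5, 3]
m = 2.75, g(m) = 0.0625 (+); new bracket [2.5, 2.75]
m = 2.625, g(m) = -0.359375 (−); new bracket [2.625, 2.75]
m = 2.6875, g(m) = -0.1523 (−); new bracket [2.6875, 2.75]
m = 2.71875, g(m) = -0.0459 (−); new bracket [2.71875, 2.75]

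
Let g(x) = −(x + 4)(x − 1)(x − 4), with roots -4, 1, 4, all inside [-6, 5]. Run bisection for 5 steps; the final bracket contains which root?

x = -0.5 gives g = -23.625, negative; keep [-6, -0.5]
x = -3.25 gives g = -23.109375, negative; keep [-6, -3.25]
x = -4.625 gives g = 30.322266, positive; keep [-4.625, -3.25]
x = -3.9375 gives g = -2.4495, negative; keep [-4.625, -3.9375]
x = -4.28125 gives g = 12.3006, positive; keep [-4.28125, -3.9375]

-4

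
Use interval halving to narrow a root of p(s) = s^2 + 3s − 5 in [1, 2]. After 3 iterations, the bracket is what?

[1.125, 1.25]

midpoint 1.5: p = 1.75 > 0 → [1, 1.5]
midpoint 1.25: p = 0.3125 > 0 → [1, 1.25]
midpoint 1.125: p = -0.359375 < 0 → [1.125, 1.25]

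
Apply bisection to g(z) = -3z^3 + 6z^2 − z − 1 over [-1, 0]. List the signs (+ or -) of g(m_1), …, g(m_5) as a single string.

+-+-+

m = -0.5, g(m) = 1.375 (+); new bracket [-0.5, 0]
m = -0.25, g(m) = -0.328125 (−); new bracket [-0.5, -0.25]
m = -0.375, g(m) = 0.376953 (+); new bracket [-0.375, -0.25]
m = -0.3125, g(m) = -0.01 (−); new bracket [-0.375, -0.3125]
m = -0.34375, g(m) = 0.1746 (+); new bracket [-0.34375, -0.3125]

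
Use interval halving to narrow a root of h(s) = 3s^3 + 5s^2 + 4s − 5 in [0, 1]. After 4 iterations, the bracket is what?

m = 0.5, h(m) = -1.375 (−); new bracket [0.5, 1]
m = 0.75, h(m) = 2.078125 (+); new bracket [0.5, 0.75]
m = 0.625, h(m) = 0.185547 (+); new bracket [0.5, 0.625]
m = 0.5625, h(m) = -0.634 (−); new bracket [0.5625, 0.625]

[0.5625, 0.625]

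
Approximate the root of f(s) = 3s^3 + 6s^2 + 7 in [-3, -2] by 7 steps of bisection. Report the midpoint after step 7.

f(-2.5) = -2.375 < 0, so the root lies in [-2.5, -2]
f(-2.25) = 3.203125 > 0, so the root lies in [-2.5, -2.25]
f(-2.375) = 0.654297 > 0, so the root lies in [-2.5, -2.375]
f(-2.4375) = -0.7981 < 0, so the root lies in [-2.4375, -2.375]
f(-2.40625) = -0.0566 < 0, so the root lies in [-2.40625, -2.375]
f(-2.390625) = 0.3026 > 0, so the root lies in [-2.40625, -2.390625]
f(-2.3984375) = 0.124 > 0, so the root lies in [-2.40625, -2.3984375]

-2.3984375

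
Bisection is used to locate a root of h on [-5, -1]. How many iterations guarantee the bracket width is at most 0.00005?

17

Width after n steps is 4/2^n. Need 2^n ≥ 4/0.00005 = 80000.
2^16 = 65536 < 80000 ≤ 2^17 = 131072, so n = 17.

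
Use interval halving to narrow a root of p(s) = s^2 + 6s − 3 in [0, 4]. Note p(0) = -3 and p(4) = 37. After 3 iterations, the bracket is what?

[0, 0.5]

p(2) = 13 > 0, so the root lies in [0, 2]
p(1) = 4 > 0, so the root lies in [0, 1]
p(0.5) = 0.25 > 0, so the root lies in [0, 0.5]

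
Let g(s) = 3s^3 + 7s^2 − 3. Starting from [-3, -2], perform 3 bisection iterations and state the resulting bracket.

[-2.125, -2]

g(-2.5) = -6.125 < 0, so the root lies in [-2.5, -2]
g(-2.25) = -1.734375 < 0, so the root lies in [-2.25, -2]
g(-2.125) = -0.177734 < 0, so the root lies in [-2.125, -2]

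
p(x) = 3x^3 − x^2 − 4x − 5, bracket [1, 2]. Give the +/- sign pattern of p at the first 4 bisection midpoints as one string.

-+--

x = 1.5 gives p = -3.125, negative; keep [1.5, 2]
x = 1.75 gives p = 1.015625, positive; keep [1.5, 1.75]
x = 1.625 gives p = -1.267578, negative; keep [1.625, 1.75]
x = 1.6875 gives p = -0.1814, negative; keep [1.6875, 1.75]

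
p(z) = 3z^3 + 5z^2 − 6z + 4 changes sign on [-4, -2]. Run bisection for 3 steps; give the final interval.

[-2.75, -2.5]

m = -3, p(m) = -14 (−); new bracket [-3, -2]
m = -2.5, p(m) = 3.375 (+); new bracket [-3, -2.5]
m = -2.75, p(m) = -4.078125 (−); new bracket [-2.75, -2.5]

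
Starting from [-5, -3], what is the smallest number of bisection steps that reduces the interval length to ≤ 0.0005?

12

Width after n steps is 2/2^n. Need 2^n ≥ 2/0.0005 = 4000.
2^11 = 2048 < 4000 ≤ 2^12 = 4096, so n = 12.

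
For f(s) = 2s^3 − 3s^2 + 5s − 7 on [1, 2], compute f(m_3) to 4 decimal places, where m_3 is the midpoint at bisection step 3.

-0.5977

f(1.5) = 0.5 > 0, so the root lies in [1, 1.5]
f(1.25) = -1.53125 < 0, so the root lies in [1.25, 1.5]
f(1.375) = -0.597656 < 0, so the root lies in [1.375, 1.5]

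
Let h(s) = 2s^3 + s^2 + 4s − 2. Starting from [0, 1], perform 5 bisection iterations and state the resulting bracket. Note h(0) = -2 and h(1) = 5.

[0.40625, 0.4375]

s = 0.5 gives h = 0.5, positive; keep [0, 0.5]
s = 0.25 gives h = -0.90625, negative; keep [0.25, 0.5]
s = 0.375 gives h = -0.253906, negative; keep [0.375, 0.5]
s = 0.4375 gives h = 0.1089, positive; keep [0.375, 0.4375]
s = 0.40625 gives h = -0.0759, negative; keep [0.40625, 0.4375]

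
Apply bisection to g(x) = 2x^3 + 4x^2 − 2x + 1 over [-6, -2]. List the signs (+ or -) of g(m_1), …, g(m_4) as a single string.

---+

x = -4 gives g = -55, negative; keep [-4, -2]
x = -3 gives g = -11, negative; keep [-3, -2]
x = -2.5 gives g = -0.25, negative; keep [-2.5, -2]
x = -2.25 gives g = 2.9688, positive; keep [-2.5, -2.25]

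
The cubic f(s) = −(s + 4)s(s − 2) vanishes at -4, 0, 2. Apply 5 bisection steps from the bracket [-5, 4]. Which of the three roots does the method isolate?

m = -0.5, f(m) = -4.375 (−); new bracket [-5, -0.5]
m = -2.75, f(m) = -16.328125 (−); new bracket [-5, -2.75]
m = -3.875, f(m) = -2.845703 (−); new bracket [-5, -3.875]
m = -4.4375, f(m) = 12.4978 (+); new bracket [-4.4375, -3.875]
m = -4.15625, f(m) = 3.998 (+); new bracket [-4.15625, -3.875]

-4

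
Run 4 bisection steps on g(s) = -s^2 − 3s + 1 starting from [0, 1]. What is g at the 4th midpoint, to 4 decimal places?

m = 0.5, g(m) = -0.75 (−); new bracket [0, 0.5]
m = 0.25, g(m) = 0.1875 (+); new bracket [0.25, 0.5]
m = 0.375, g(m) = -0.265625 (−); new bracket [0.25, 0.375]
m = 0.3125, g(m) = -0.0352 (−); new bracket [0.25, 0.3125]

-0.0352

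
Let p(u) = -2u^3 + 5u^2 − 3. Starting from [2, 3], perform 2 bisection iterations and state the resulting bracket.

u = 2.5 gives p = -3, negative; keep [2, 2.5]
u = 2.25 gives p = -0.46875, negative; keep [2, 2.25]

[2, 2.25]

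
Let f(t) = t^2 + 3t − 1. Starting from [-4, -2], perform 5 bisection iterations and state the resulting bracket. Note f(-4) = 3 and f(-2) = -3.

midpoint -3: f = -1 < 0 → [-4, -3]
midpoint -3.5: f = 0.75 > 0 → [-3.5, -3]
midpoint -3.25: f = -0.1875 < 0 → [-3.5, -3.25]
midpoint -3.375: f = 0.2656 > 0 → [-3.375, -3.25]
midpoint -3.3125: f = 0.0352 > 0 → [-3.3125, -3.25]

[-3.3125, -3.25]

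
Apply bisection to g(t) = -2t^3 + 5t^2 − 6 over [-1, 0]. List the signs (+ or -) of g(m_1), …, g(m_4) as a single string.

---+

m = -0.5, g(m) = -4.5 (−); new bracket [-1, -0.5]
m = -0.75, g(m) = -2.34375 (−); new bracket [-1, -0.75]
m = -0.875, g(m) = -0.832031 (−); new bracket [-1, -0.875]
m = -0.9375, g(m) = 0.0425 (+); new bracket [-0.9375, -0.875]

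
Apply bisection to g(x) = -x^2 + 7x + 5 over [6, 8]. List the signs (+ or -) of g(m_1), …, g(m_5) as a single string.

++-+-

midpoint 7: g = 5 > 0 → [7, 8]
midpoint 7.5: g = 1.25 > 0 → [7.5, 8]
midpoint 7.75: g = -0.8125 < 0 → [7.5, 7.75]
midpoint 7.625: g = 0.2344 > 0 → [7.625, 7.75]
midpoint 7.6875: g = -0.2852 < 0 → [7.625, 7.6875]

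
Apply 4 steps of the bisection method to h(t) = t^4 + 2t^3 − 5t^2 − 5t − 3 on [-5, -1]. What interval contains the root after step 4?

[-3.25, -3]

h(-3) = -6 < 0, so the root lies in [-5, -3]
h(-4) = 65 > 0, so the root lies in [-4, -3]
h(-3.5) = 17.5625 > 0, so the root lies in [-3.5, -3]
h(-3.25) = 3.3477 > 0, so the root lies in [-3.25, -3]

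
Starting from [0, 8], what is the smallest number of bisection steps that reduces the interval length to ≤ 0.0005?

Width after n steps is 8/2^n. Need 2^n ≥ 8/0.0005 = 16000.
2^13 = 8192 < 16000 ≤ 2^14 = 16384, so n = 14.

14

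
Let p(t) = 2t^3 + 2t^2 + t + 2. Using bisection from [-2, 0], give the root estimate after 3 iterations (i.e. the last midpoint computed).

-1.25

t = -1 gives p = 1, positive; keep [-2, -1]
t = -1.5 gives p = -1.75, negative; keep [-1.5, -1]
t = -1.25 gives p = -0.03125, negative; keep [-1.25, -1]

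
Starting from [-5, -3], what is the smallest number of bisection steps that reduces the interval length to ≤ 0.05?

Width after n steps is 2/2^n. Need 2^n ≥ 2/0.05 = 40.
2^5 = 32 < 40 ≤ 2^6 = 64, so n = 6.

6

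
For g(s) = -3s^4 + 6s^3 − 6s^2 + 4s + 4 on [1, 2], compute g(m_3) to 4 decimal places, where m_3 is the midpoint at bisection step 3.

m = 1.5, g(m) = 1.5625 (+); new bracket [1.5, 2]
m = 1.75, g(m) = -3.355469 (−); new bracket [1.5, 1.75]
m = 1.625, g(m) = -0.516357 (−); new bracket [1.5, 1.625]

-0.5164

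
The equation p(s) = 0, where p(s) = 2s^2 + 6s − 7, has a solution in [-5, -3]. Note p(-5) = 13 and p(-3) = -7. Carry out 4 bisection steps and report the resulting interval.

p(-4) = 1 > 0, so the root lies in [-4, -3]
p(-3.5) = -3.5 < 0, so the root lies in [-4, -3.5]
p(-3.75) = -1.375 < 0, so the root lies in [-4, -3.75]
p(-3.875) = -0.2188 < 0, so the root lies in [-4, -3.875]

[-4, -3.875]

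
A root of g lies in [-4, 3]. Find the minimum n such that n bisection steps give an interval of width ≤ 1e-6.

Width after n steps is 7/2^n. Need 2^n ≥ 7/1e-6 = 7000000.
2^22 = 4194304 < 7000000 ≤ 2^23 = 8388608, so n = 23.

23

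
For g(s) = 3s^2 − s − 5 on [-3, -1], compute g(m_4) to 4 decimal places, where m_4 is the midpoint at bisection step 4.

m = -2, g(m) = 9 (+); new bracket [-2, -1]
m = -1.5, g(m) = 3.25 (+); new bracket [-1.5, -1]
m = -1.25, g(m) = 0.9375 (+); new bracket [-1.25, -1]
m = -1.125, g(m) = -0.0781 (−); new bracket [-1.25, -1.125]

-0.0781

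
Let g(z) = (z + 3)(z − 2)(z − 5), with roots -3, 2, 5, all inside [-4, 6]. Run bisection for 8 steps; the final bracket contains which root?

midpoint 1: g = 16 > 0 → [-4, 1]
midpoint -1.5: g = 34.125 > 0 → [-4, -1.5]
midpoint -2.75: g = 9.203125 > 0 → [-4, -2.75]
midpoint -3.375: g = -16.8809 < 0 → [-3.375, -2.75]
midpoint -3.0625: g = -2.551 < 0 → [-3.0625, -2.75]
midpoint -2.90625: g = 3.6366 > 0 → [-3.0625, -2.90625]
midpoint -2.984375: g = 0.6218 > 0 → [-3.0625, -2.984375]
midpoint -3.0234375: g = -0.9447 < 0 → [-3.0234375, -2.984375]

-3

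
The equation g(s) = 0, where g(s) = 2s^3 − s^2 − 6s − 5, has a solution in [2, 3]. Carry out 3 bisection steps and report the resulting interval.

[2.25, 2.375]

s = 2.5 gives g = 5, positive; keep [2, 2.5]
s = 2.25 gives g = -0.78125, negative; keep [2.25, 2.5]
s = 2.375 gives g = 1.902344, positive; keep [2.25, 2.375]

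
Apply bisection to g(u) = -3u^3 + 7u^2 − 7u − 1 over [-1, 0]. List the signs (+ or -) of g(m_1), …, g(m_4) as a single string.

g(-0.5) = 4.625 > 0, so the root lies in [-0.5, 0]
g(-0.25) = 1.234375 > 0, so the root lies in [-0.25, 0]
g(-0.125) = -0.009766 < 0, so the root lies in [-0.25, -0.125]
g(-0.1875) = 0.5784 > 0, so the root lies in [-0.1875, -0.125]

++-+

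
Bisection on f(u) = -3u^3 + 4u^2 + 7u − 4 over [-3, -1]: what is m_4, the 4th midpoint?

-1.375

midpoint -2: f = 22 > 0 → [-2, -1]
midpoint -1.5: f = 4.625 > 0 → [-1.5, -1]
midpoint -1.25: f = -0.640625 < 0 → [-1.5, -1.25]
midpoint -1.375: f = 1.7363 > 0 → [-1.375, -1.25]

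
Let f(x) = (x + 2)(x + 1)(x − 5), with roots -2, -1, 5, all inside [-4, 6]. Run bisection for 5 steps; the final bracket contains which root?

m = 1, f(m) = -24 (−); new bracket [1, 6]
m = 3.5, f(m) = -37.125 (−); new bracket [3.5, 6]
m = 4.75, f(m) = -9.703125 (−); new bracket [4.75, 6]
m = 5.375, f(m) = 17.6309 (+); new bracket [4.75, 5.375]
m = 5.0625, f(m) = 2.676 (+); new bracket [4.75, 5.0625]

5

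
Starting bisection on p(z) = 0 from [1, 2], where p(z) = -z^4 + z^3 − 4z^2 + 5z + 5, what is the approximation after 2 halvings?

1.75

p(1.5) = 1.8125 > 0, so the root lies in [1.5, 2]
p(1.75) = -2.519531 < 0, so the root lies in [1.5, 1.75]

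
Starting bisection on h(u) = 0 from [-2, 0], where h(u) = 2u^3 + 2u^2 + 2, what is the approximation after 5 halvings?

h(-1) = 2 > 0, so the root lies in [-2, -1]
h(-1.5) = -0.25 < 0, so the root lies in [-1.5, -1]
h(-1.25) = 1.21875 > 0, so the root lies in [-1.5, -1.25]
h(-1.375) = 0.582 > 0, so the root lies in [-1.5, -1.375]
h(-1.4375) = 0.1919 > 0, so the root lies in [-1.5, -1.4375]

-1.4375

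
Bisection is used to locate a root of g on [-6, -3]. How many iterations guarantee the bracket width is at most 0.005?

Width after n steps is 3/2^n. Need 2^n ≥ 3/0.005 = 600.
2^9 = 512 < 600 ≤ 2^10 = 1024, so n = 10.

10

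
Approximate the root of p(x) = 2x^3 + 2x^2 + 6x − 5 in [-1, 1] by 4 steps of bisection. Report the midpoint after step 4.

x = 0 gives p = -5, negative; keep [0, 1]
x = 0.5 gives p = -1.25, negative; keep [0.5, 1]
x = 0.75 gives p = 1.46875, positive; keep [0.5, 0.75]
x = 0.625 gives p = 0.0195, positive; keep [0.5, 0.625]

0.625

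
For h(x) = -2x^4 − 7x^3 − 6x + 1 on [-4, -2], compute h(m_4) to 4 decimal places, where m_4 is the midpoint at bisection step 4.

10.8413

h(-3) = 46 > 0, so the root lies in [-4, -3]
h(-3.5) = 22 > 0, so the root lies in [-4, -3.5]
h(-3.75) = -2.867188 < 0, so the root lies in [-3.75, -3.5]
h(-3.625) = 10.8413 > 0, so the root lies in [-3.75, -3.625]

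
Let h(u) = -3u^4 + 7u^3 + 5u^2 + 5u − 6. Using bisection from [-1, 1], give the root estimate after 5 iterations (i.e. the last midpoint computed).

midpoint 0: h = -6 < 0 → [0, 1]
midpoint 0.5: h = -1.5625 < 0 → [0.5, 1]
midpoint 0.75: h = 2.566406 > 0 → [0.5, 0.75]
midpoint 0.625: h = 0.3293 > 0 → [0.5, 0.625]
midpoint 0.5625: h = -0.66 < 0 → [0.5625, 0.625]

0.5625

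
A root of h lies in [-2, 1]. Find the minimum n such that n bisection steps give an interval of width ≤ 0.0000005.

Width after n steps is 3/2^n. Need 2^n ≥ 3/0.0000005 = 6000000.
2^22 = 4194304 < 6000000 ≤ 2^23 = 8388608, so n = 23.

23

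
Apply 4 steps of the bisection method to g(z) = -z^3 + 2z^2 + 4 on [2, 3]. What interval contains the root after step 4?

m = 2.5, g(m) = 0.875 (+); new bracket [2.5, 3]
m = 2.75, g(m) = -1.671875 (−); new bracket [2.5, 2.75]
m = 2.625, g(m) = -0.306641 (−); new bracket [2.5, 2.625]
m = 2.5625, g(m) = 0.3064 (+); new bracket [2.5625, 2.625]

[2.5625, 2.625]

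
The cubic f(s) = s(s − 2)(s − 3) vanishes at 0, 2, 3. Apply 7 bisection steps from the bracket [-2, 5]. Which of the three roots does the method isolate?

s = 1.5 gives f = 1.125, positive; keep [-2, 1.5]
s = -0.25 gives f = -1.828125, negative; keep [-0.25, 1.5]
s = 0.625 gives f = 2.041016, positive; keep [-0.25, 0.625]
s = 0.1875 gives f = 0.9558, positive; keep [-0.25, 0.1875]
s = -0.03125 gives f = -0.1924, negative; keep [-0.03125, 0.1875]
s = 0.078125 gives f = 0.4387, positive; keep [-0.03125, 0.078125]
s = 0.0234375 gives f = 0.1379, positive; keep [-0.03125, 0.0234375]

0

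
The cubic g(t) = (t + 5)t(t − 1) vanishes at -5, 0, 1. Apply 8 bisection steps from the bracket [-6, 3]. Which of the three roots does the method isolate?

-5

g(-1.5) = 13.125 > 0, so the root lies in [-6, -1.5]
g(-3.75) = 22.265625 > 0, so the root lies in [-6, -3.75]
g(-4.875) = 3.580078 > 0, so the root lies in [-6, -4.875]
g(-5.4375) = -15.3142 < 0, so the root lies in [-5.4375, -4.875]
g(-5.15625) = -4.9599 < 0, so the root lies in [-5.15625, -4.875]
g(-5.015625) = -0.4714 < 0, so the root lies in [-5.015625, -4.875]
g(-4.9453125) = 1.6079 > 0, so the root lies in [-5.015625, -4.9453125]
g(-4.98046875) = 0.5817 > 0, so the root lies in [-5.015625, -4.98046875]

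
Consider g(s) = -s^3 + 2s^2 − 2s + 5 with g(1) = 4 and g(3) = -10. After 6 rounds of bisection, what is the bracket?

[2.125, 2.15625]

s = 2 gives g = 1, positive; keep [2, 3]
s = 2.5 gives g = -3.125, negative; keep [2, 2.5]
s = 2.25 gives g = -0.765625, negative; keep [2, 2.25]
s = 2.125 gives g = 0.1855, positive; keep [2.125, 2.25]
s = 2.1875 gives g = -0.2722, negative; keep [2.125, 2.1875]
s = 2.15625 gives g = -0.039, negative; keep [2.125, 2.15625]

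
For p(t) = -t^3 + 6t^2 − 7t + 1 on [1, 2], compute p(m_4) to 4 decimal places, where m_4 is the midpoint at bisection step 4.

-0.1125

midpoint 1.5: p = 0.625 > 0 → [1, 1.5]
midpoint 1.25: p = -0.328125 < 0 → [1.25, 1.5]
midpoint 1.375: p = 0.119141 > 0 → [1.25, 1.375]
midpoint 1.3125: p = -0.1125 < 0 → [1.3125, 1.375]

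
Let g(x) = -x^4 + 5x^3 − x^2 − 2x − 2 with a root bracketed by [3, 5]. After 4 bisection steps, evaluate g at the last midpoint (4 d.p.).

x = 4 gives g = 38, positive; keep [4, 5]
x = 4.5 gives g = 14.3125, positive; keep [4.5, 5]
x = 4.75 gives g = -7.269531, negative; keep [4.5, 4.75]
x = 4.625 gives g = 4.4587, positive; keep [4.625, 4.75]

4.4587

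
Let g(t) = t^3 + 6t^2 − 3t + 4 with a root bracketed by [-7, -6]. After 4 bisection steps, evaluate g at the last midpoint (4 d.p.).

m = -6.5, g(m) = 2.375 (+); new bracket [-7, -6.5]
m = -6.75, g(m) = -9.921875 (−); new bracket [-6.75, -6.5]
m = -6.625, g(m) = -3.556641 (−); new bracket [-6.625, -6.5]
m = -6.5625, g(m) = -0.5374 (−); new bracket [-6.5625, -6.5]

-0.5374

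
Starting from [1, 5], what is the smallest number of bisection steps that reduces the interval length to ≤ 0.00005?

Width after n steps is 4/2^n. Need 2^n ≥ 4/0.00005 = 80000.
2^16 = 65536 < 80000 ≤ 2^17 = 131072, so n = 17.

17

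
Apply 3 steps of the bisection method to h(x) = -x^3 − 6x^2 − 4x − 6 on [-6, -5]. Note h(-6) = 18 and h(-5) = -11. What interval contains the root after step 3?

m = -5.5, h(m) = 0.875 (+); new bracket [-5.5, -5]
m = -5.25, h(m) = -5.671875 (−); new bracket [-5.5, -5.25]
m = -5.375, h(m) = -2.556641 (−); new bracket [-5.5, -5.375]

[-5.5, -5.375]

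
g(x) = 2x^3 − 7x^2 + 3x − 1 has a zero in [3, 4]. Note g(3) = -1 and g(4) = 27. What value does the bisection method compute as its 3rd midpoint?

x = 3.5 gives g = 9.5, positive; keep [3, 3.5]
x = 3.25 gives g = 3.46875, positive; keep [3, 3.25]
x = 3.125 gives g = 1.050781, positive; keep [3, 3.125]

3.125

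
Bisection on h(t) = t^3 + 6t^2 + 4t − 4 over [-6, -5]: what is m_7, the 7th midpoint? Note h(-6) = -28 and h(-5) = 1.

-5.0546875

t = -5.5 gives h = -10.875, negative; keep [-5.5, -5]
t = -5.25 gives h = -4.328125, negative; keep [-5.25, -5]
t = -5.125 gives h = -1.517578, negative; keep [-5.125, -5]
t = -5.0625 gives h = -0.2229, negative; keep [-5.0625, -5]
t = -5.03125 gives h = 0.3974, positive; keep [-5.0625, -5.03125]
t = -5.046875 gives h = 0.0895, positive; keep [-5.0625, -5.046875]
t = -5.0546875 gives h = -0.0661, negative; keep [-5.0546875, -5.046875]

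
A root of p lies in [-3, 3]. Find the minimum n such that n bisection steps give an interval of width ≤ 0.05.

Width after n steps is 6/2^n. Need 2^n ≥ 6/0.05 = 120.
2^6 = 64 < 120 ≤ 2^7 = 128, so n = 7.

7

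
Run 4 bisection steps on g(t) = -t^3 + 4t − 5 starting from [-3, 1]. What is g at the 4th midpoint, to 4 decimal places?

-2.6094

g(-1) = -8 < 0, so the root lies in [-3, -1]
g(-2) = -5 < 0, so the root lies in [-3, -2]
g(-2.5) = 0.625 > 0, so the root lies in [-2.5, -2]
g(-2.25) = -2.6094 < 0, so the root lies in [-2.5, -2.25]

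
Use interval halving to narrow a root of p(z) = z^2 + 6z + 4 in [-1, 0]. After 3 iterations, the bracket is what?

[-0.875, -0.75]

midpoint -0.5: p = 1.25 > 0 → [-1, -0.5]
midpoint -0.75: p = 0.0625 > 0 → [-1, -0.75]
midpoint -0.875: p = -0.484375 < 0 → [-0.875, -0.75]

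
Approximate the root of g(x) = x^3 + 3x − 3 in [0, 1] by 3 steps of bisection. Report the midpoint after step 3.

m = 0.5, g(m) = -1.375 (−); new bracket [0.5, 1]
m = 0.75, g(m) = -0.328125 (−); new bracket [0.75, 1]
m = 0.875, g(m) = 0.294922 (+); new bracket [0.75, 0.875]

0.875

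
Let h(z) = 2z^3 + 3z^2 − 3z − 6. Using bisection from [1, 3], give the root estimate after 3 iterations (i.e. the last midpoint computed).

1.25

midpoint 2: h = 16 > 0 → [1, 2]
midpoint 1.5: h = 3 > 0 → [1, 1.5]
midpoint 1.25: h = -1.15625 < 0 → [1.25, 1.5]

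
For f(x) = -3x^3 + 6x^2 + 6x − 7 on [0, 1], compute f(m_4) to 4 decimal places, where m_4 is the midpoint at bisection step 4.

0.2268

midpoint 0.5: f = -2.875 < 0 → [0.5, 1]
midpoint 0.75: f = -0.390625 < 0 → [0.75, 1]
midpoint 0.875: f = 0.833984 > 0 → [0.75, 0.875]
midpoint 0.8125: f = 0.2268 > 0 → [0.75, 0.8125]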